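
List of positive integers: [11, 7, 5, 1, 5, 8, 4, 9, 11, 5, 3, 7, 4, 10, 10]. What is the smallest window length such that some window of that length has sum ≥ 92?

add 11: running sum 11 < 92
add 7: running sum 18 < 92
add 5: running sum 23 < 92
add 1: running sum 24 < 92
add 5: running sum 29 < 92
add 8: running sum 37 < 92
add 4: running sum 41 < 92
add 9: running sum 50 < 92
add 11: running sum 61 < 92
add 5: running sum 66 < 92
add 3: running sum 69 < 92
add 7: running sum 76 < 92
add 4: running sum 80 < 92
add 10: running sum 90 < 92
add 10: shortest ending here [11, 7, 5, 1, 5, 8, 4, 9, 11, 5, 3, 7, 4, 10, 10] sum 100, len 15
Shortest qualifying length: 15.

15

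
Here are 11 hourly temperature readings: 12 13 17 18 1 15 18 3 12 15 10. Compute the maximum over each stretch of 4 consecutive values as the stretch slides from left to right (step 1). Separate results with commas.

Sliding a size-4 window across the 11 values:
(12, 13, 17, 18) → max 18
(13, 17, 18, 1) → max 18
(17, 18, 1, 15) → max 18
(18, 1, 15, 18) → max 18
(1, 15, 18, 3) → max 18
(15, 18, 3, 12) → max 18
(18, 3, 12, 15) → max 18
(3, 12, 15, 10) → max 15

18, 18, 18, 18, 18, 18, 18, 15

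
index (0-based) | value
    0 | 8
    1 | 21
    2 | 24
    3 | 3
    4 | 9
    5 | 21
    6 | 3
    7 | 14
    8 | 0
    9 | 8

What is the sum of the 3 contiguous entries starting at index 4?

Elements at indices 4..6: 9, 21, 3
sum(9, 21, 3) = 33

33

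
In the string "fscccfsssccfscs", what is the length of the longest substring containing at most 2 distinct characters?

[f] 1 distinct, len 1
[f, s] 2 distinct, len 2
[s, c] 2 distinct, len 2
[s, c, c] 2 distinct, len 3
[s, c, c, c] 2 distinct, len 4
[c, c, c, f] 2 distinct, len 4
[f, s] 2 distinct, len 2
[f, s, s] 2 distinct, len 3
[f, s, s, s] 2 distinct, len 4
[s, s, s, c] 2 distinct, len 4
[s, s, s, c, c] 2 distinct, len 5
[c, c, f] 2 distinct, len 3
[f, s] 2 distinct, len 2
[s, c] 2 distinct, len 2
[s, c, s] 2 distinct, len 3
Longest length with ≤2 distinct: 5.

5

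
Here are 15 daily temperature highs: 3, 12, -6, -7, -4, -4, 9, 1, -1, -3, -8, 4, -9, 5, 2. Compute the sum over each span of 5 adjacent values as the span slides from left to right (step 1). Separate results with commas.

-2, -9, -12, -5, 1, 2, -2, -7, -17, -11, -6

[3, 12, -6, -7, -4] → sum -2
[12, -6, -7, -4, -4] → sum -9
[-6, -7, -4, -4, 9] → sum -12
[-7, -4, -4, 9, 1] → sum -5
[-4, -4, 9, 1, -1] → sum 1
[-4, 9, 1, -1, -3] → sum 2
[9, 1, -1, -3, -8] → sum -2
[1, -1, -3, -8, 4] → sum -7
[-1, -3, -8, 4, -9] → sum -17
[-3, -8, 4, -9, 5] → sum -11
[-8, 4, -9, 5, 2] → sum -6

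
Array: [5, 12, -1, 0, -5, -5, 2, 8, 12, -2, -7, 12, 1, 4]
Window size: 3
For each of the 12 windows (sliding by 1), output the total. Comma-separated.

16, 11, -6, -10, -8, 5, 22, 18, 3, 3, 6, 17

[5, 12, -1] → sum 16
[12, -1, 0] → sum 11
[-1, 0, -5] → sum -6
[0, -5, -5] → sum -10
[-5, -5, 2] → sum -8
[-5, 2, 8] → sum 5
[2, 8, 12] → sum 22
[8, 12, -2] → sum 18
[12, -2, -7] → sum 3
[-2, -7, 12] → sum 3
[-7, 12, 1] → sum 6
[12, 1, 4] → sum 17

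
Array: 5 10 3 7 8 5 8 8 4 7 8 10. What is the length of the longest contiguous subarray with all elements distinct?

add 5: [5] len 1
add 10: [5, 10] len 2
add 3: [5, 10, 3] len 3
add 7: [5, 10, 3, 7] len 4
add 8: [5, 10, 3, 7, 8] len 5
add 5 (repeat 5, move left end past it): [10, 3, 7, 8, 5] len 5
add 8 (repeat 8, move left end past it): [5, 8] len 2
add 8 (repeat 8, move left end past it): [8] len 1
add 4: [8, 4] len 2
add 7: [8, 4, 7] len 3
add 8 (repeat 8, move left end past it): [4, 7, 8] len 3
add 10: [4, 7, 8, 10] len 4
Longest all-distinct length: 5.

5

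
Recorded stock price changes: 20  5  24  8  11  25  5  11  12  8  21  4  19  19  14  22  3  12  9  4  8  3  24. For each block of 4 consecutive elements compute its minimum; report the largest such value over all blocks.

14

[20, 5, 24, 8] → min 5
[5, 24, 8, 11] → min 5
[24, 8, 11, 25] → min 8
[8, 11, 25, 5] → min 5
[11, 25, 5, 11] → min 5
[25, 5, 11, 12] → min 5
[5, 11, 12, 8] → min 5
[11, 12, 8, 21] → min 8
[12, 8, 21, 4] → min 4
[8, 21, 4, 19] → min 4
[21, 4, 19, 19] → min 4
[4, 19, 19, 14] → min 4
[19, 19, 14, 22] → min 14
[19, 14, 22, 3] → min 3
[14, 22, 3, 12] → min 3
[22, 3, 12, 9] → min 3
[3, 12, 9, 4] → min 3
[12, 9, 4, 8] → min 4
[9, 4, 8, 3] → min 3
[4, 8, 3, 24] → min 3
Largest of these is 14.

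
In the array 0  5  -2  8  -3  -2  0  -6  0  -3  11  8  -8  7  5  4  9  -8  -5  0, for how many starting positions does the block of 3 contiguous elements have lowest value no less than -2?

4

0 5 -2 → min -2  ≥ -2 ✓
5 -2 8 → min -2  ≥ -2 ✓
-2 8 -3 → min -3
8 -3 -2 → min -3
-3 -2 0 → min -3
-2 0 -6 → min -6
0 -6 0 → min -6
-6 0 -3 → min -6
0 -3 11 → min -3
-3 11 8 → min -3
11 8 -8 → min -8
8 -8 7 → min -8
-8 7 5 → min -8
7 5 4 → min 4  ≥ -2 ✓
5 4 9 → min 4  ≥ -2 ✓
4 9 -8 → min -8
9 -8 -5 → min -8
-8 -5 0 → min -8
4 windows satisfy the condition.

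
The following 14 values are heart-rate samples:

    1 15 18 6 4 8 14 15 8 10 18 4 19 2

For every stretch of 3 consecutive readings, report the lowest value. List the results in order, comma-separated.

1, 6, 4, 4, 4, 8, 8, 8, 8, 4, 4, 2

1 15 18 → min 1
15 18 6 → min 6
18 6 4 → min 4
6 4 8 → min 4
4 8 14 → min 4
8 14 15 → min 8
14 15 8 → min 8
15 8 10 → min 8
8 10 18 → min 8
10 18 4 → min 4
18 4 19 → min 4
4 19 2 → min 2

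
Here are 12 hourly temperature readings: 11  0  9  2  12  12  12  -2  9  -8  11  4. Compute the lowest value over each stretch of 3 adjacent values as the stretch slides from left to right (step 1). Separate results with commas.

0, 0, 2, 2, 12, -2, -2, -8, -8, -8

[11, 0, 9] → min 0
[0, 9, 2] → min 0
[9, 2, 12] → min 2
[2, 12, 12] → min 2
[12, 12, 12] → min 12
[12, 12, -2] → min -2
[12, -2, 9] → min -2
[-2, 9, -8] → min -8
[9, -8, 11] → min -8
[-8, 11, 4] → min -8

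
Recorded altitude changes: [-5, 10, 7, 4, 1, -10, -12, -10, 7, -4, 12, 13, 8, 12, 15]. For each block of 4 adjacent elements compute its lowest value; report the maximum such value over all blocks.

8

-5 10 7 4 → min -5
10 7 4 1 → min 1
7 4 1 -10 → min -10
4 1 -10 -12 → min -12
1 -10 -12 -10 → min -12
-10 -12 -10 7 → min -12
-12 -10 7 -4 → min -12
-10 7 -4 12 → min -10
7 -4 12 13 → min -4
-4 12 13 8 → min -4
12 13 8 12 → min 8
13 8 12 15 → min 8
Maximum of these is 8.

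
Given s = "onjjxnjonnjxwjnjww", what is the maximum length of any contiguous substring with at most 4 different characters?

12

Extend right; when distinct count exceeds 4, shrink from the left:
[o] 1 distinct, len 1
[o, n] 2 distinct, len 2
[o, n, j] 3 distinct, len 3
[o, n, j, j] 3 distinct, len 4
[o, n, j, j, x] 4 distinct, len 5
[o, n, j, j, x, n] 4 distinct, len 6
[o, n, j, j, x, n, j] 4 distinct, len 7
[o, n, j, j, x, n, j, o] 4 distinct, len 8
[o, n, j, j, x, n, j, o, n] 4 distinct, len 9
[o, n, j, j, x, n, j, o, n, n] 4 distinct, len 10
[o, n, j, j, x, n, j, o, n, n, j] 4 distinct, len 11
[o, n, j, j, x, n, j, o, n, n, j, x] 4 distinct, len 12
[n, n, j, x, w] 4 distinct, len 5
[n, n, j, x, w, j] 4 distinct, len 6
[n, n, j, x, w, j, n] 4 distinct, len 7
[n, n, j, x, w, j, n, j] 4 distinct, len 8
[n, n, j, x, w, j, n, j, w] 4 distinct, len 9
[n, n, j, x, w, j, n, j, w, w] 4 distinct, len 10
Longest length with ≤4 distinct: 12.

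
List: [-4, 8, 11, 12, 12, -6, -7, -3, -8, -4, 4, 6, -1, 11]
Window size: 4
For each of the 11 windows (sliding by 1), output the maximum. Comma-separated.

Sliding a size-4 window across the 14 values:
(-4, 8, 11, 12) → max 12
(8, 11, 12, 12) → max 12
(11, 12, 12, -6) → max 12
(12, 12, -6, -7) → max 12
(12, -6, -7, -3) → max 12
(-6, -7, -3, -8) → max -3
(-7, -3, -8, -4) → max -3
(-3, -8, -4, 4) → max 4
(-8, -4, 4, 6) → max 6
(-4, 4, 6, -1) → max 6
(4, 6, -1, 11) → max 11

12, 12, 12, 12, 12, -3, -3, 4, 6, 6, 11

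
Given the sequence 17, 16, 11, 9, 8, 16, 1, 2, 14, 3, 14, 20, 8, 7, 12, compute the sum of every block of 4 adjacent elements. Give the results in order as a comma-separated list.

53, 44, 44, 34, 27, 33, 20, 33, 51, 45, 49, 47

[17, 16, 11, 9] → sum 53
[16, 11, 9, 8] → sum 44
[11, 9, 8, 16] → sum 44
[9, 8, 16, 1] → sum 34
[8, 16, 1, 2] → sum 27
[16, 1, 2, 14] → sum 33
[1, 2, 14, 3] → sum 20
[2, 14, 3, 14] → sum 33
[14, 3, 14, 20] → sum 51
[3, 14, 20, 8] → sum 45
[14, 20, 8, 7] → sum 49
[20, 8, 7, 12] → sum 47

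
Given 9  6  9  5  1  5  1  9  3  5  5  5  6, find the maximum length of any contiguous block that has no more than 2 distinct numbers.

Extend right; when distinct count exceeds 2, shrink from the left:
[9] 1 distinct, len 1
[9, 6] 2 distinct, len 2
[9, 6, 9] 2 distinct, len 3
[9, 5] 2 distinct, len 2
[5, 1] 2 distinct, len 2
[5, 1, 5] 2 distinct, len 3
[5, 1, 5, 1] 2 distinct, len 4
[1, 9] 2 distinct, len 2
[9, 3] 2 distinct, len 2
[3, 5] 2 distinct, len 2
[3, 5, 5] 2 distinct, len 3
[3, 5, 5, 5] 2 distinct, len 4
[5, 5, 5, 6] 2 distinct, len 4
Longest length with ≤2 distinct: 4.

4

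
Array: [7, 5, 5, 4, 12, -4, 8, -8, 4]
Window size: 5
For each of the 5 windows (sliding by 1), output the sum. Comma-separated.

7 5 5 4 12 → sum 33
5 5 4 12 -4 → sum 22
5 4 12 -4 8 → sum 25
4 12 -4 8 -8 → sum 12
12 -4 8 -8 4 → sum 12

33, 22, 25, 12, 12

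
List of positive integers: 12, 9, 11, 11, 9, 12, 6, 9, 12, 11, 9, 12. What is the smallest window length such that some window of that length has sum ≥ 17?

2

add 12: running sum 12 < 17
add 9: shortest ending here [12, 9] sum 21, len 2
add 11: shortest ending here [9, 11] sum 20, len 2
add 11: shortest ending here [11, 11] sum 22, len 2
add 9: shortest ending here [11, 9] sum 20, len 2
add 12: shortest ending here [9, 12] sum 21, len 2
add 6: shortest ending here [12, 6] sum 18, len 2
add 9: shortest ending here [12, 6, 9] sum 27, len 3
add 12: shortest ending here [9, 12] sum 21, len 2
add 11: shortest ending here [12, 11] sum 23, len 2
add 9: shortest ending here [11, 9] sum 20, len 2
add 12: shortest ending here [9, 12] sum 21, len 2
Shortest qualifying length: 2.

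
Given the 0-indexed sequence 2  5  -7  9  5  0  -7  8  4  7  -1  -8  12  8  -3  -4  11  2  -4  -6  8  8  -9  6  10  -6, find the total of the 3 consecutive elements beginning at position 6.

Elements at indices 6..8: -7, 8, 4
sum(-7, 8, 4) = 5

5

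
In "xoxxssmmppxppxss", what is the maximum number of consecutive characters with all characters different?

add x: [x] len 1
add o: [x, o] len 2
add x (repeat x, move left end past it): [o, x] len 2
add x (repeat x, move left end past it): [x] len 1
add s: [x, s] len 2
add s (repeat s, move left end past it): [s] len 1
add m: [s, m] len 2
add m (repeat m, move left end past it): [m] len 1
add p: [m, p] len 2
add p (repeat p, move left end past it): [p] len 1
add x: [p, x] len 2
add p (repeat p, move left end past it): [x, p] len 2
add p (repeat p, move left end past it): [p] len 1
add x: [p, x] len 2
add s: [p, x, s] len 3
add s (repeat s, move left end past it): [s] len 1
Longest all-distinct length: 3.

3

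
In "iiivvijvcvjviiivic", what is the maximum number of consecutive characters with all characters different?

4

add i: [i] len 1
add i (repeat i, move left end past it): [i] len 1
add i (repeat i, move left end past it): [i] len 1
add v: [i, v] len 2
add v (repeat v, move left end past it): [v] len 1
add i: [v, i] len 2
add j: [v, i, j] len 3
add v (repeat v, move left end past it): [i, j, v] len 3
add c: [i, j, v, c] len 4
add v (repeat v, move left end past it): [c, v] len 2
add j: [c, v, j] len 3
add v (repeat v, move left end past it): [j, v] len 2
add i: [j, v, i] len 3
add i (repeat i, move left end past it): [i] len 1
add i (repeat i, move left end past it): [i] len 1
add v: [i, v] len 2
add i (repeat i, move left end past it): [v, i] len 2
add c: [v, i, c] len 3
Longest all-distinct length: 4.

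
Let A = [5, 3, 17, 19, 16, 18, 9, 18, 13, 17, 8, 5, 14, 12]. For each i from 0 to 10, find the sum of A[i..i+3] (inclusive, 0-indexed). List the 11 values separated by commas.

5 3 17 19 → sum 44
3 17 19 16 → sum 55
17 19 16 18 → sum 70
19 16 18 9 → sum 62
16 18 9 18 → sum 61
18 9 18 13 → sum 58
9 18 13 17 → sum 57
18 13 17 8 → sum 56
13 17 8 5 → sum 43
17 8 5 14 → sum 44
8 5 14 12 → sum 39

44, 55, 70, 62, 61, 58, 57, 56, 43, 44, 39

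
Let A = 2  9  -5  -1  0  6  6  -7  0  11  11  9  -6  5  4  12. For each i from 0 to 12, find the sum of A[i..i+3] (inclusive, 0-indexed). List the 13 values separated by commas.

(2, 9, -5, -1) → sum 5
(9, -5, -1, 0) → sum 3
(-5, -1, 0, 6) → sum 0
(-1, 0, 6, 6) → sum 11
(0, 6, 6, -7) → sum 5
(6, 6, -7, 0) → sum 5
(6, -7, 0, 11) → sum 10
(-7, 0, 11, 11) → sum 15
(0, 11, 11, 9) → sum 31
(11, 11, 9, -6) → sum 25
(11, 9, -6, 5) → sum 19
(9, -6, 5, 4) → sum 12
(-6, 5, 4, 12) → sum 15

5, 3, 0, 11, 5, 5, 10, 15, 31, 25, 19, 12, 15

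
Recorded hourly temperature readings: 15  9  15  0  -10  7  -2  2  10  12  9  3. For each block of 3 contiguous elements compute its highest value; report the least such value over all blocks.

Window maxs for each of the 10 positions:
[15, 9, 15] → max 15
[9, 15, 0] → max 15
[15, 0, -10] → max 15
[0, -10, 7] → max 7
[-10, 7, -2] → max 7
[7, -2, 2] → max 7
[-2, 2, 10] → max 10
[2, 10, 12] → max 12
[10, 12, 9] → max 12
[12, 9, 3] → max 12
Least of these is 7.

7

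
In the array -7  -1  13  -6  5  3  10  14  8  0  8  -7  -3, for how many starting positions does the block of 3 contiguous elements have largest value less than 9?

[-7, -1, 13] → max 13
[-1, 13, -6] → max 13
[13, -6, 5] → max 13
[-6, 5, 3] → max 5  < 9 ✓
[5, 3, 10] → max 10
[3, 10, 14] → max 14
[10, 14, 8] → max 14
[14, 8, 0] → max 14
[8, 0, 8] → max 8  < 9 ✓
[0, 8, -7] → max 8  < 9 ✓
[8, -7, -3] → max 8  < 9 ✓
4 windows satisfy the condition.

4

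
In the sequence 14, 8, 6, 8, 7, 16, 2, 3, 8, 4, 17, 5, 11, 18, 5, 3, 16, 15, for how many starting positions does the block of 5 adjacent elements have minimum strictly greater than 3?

14 8 6 8 7 → min 6  > 3 ✓
8 6 8 7 16 → min 6  > 3 ✓
6 8 7 16 2 → min 2
8 7 16 2 3 → min 2
7 16 2 3 8 → min 2
16 2 3 8 4 → min 2
2 3 8 4 17 → min 2
3 8 4 17 5 → min 3
8 4 17 5 11 → min 4  > 3 ✓
4 17 5 11 18 → min 4  > 3 ✓
17 5 11 18 5 → min 5  > 3 ✓
5 11 18 5 3 → min 3
11 18 5 3 16 → min 3
18 5 3 16 15 → min 3
5 windows satisfy the condition.

5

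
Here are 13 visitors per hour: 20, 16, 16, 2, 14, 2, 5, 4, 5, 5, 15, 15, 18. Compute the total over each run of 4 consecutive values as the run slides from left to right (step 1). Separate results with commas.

54, 48, 34, 23, 25, 16, 19, 29, 40, 53

Sliding a size-4 window across the 13 values:
[20, 16, 16, 2] → sum 54
[16, 16, 2, 14] → sum 48
[16, 2, 14, 2] → sum 34
[2, 14, 2, 5] → sum 23
[14, 2, 5, 4] → sum 25
[2, 5, 4, 5] → sum 16
[5, 4, 5, 5] → sum 19
[4, 5, 5, 15] → sum 29
[5, 5, 15, 15] → sum 40
[5, 15, 15, 18] → sum 53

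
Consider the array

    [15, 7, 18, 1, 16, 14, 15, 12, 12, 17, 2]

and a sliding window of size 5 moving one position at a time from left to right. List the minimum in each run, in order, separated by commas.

1, 1, 1, 1, 12, 12, 2

Sliding a size-5 window across the 11 values:
[15, 7, 18, 1, 16] → min 1
[7, 18, 1, 16, 14] → min 1
[18, 1, 16, 14, 15] → min 1
[1, 16, 14, 15, 12] → min 1
[16, 14, 15, 12, 12] → min 12
[14, 15, 12, 12, 17] → min 12
[15, 12, 12, 17, 2] → min 2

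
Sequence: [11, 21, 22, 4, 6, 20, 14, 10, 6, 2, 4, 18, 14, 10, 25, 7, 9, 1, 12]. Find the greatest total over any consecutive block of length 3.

11 21 22 → sum 54
21 22 4 → sum 47
22 4 6 → sum 32
4 6 20 → sum 30
6 20 14 → sum 40
20 14 10 → sum 44
14 10 6 → sum 30
10 6 2 → sum 18
6 2 4 → sum 12
2 4 18 → sum 24
4 18 14 → sum 36
18 14 10 → sum 42
14 10 25 → sum 49
10 25 7 → sum 42
25 7 9 → sum 41
7 9 1 → sum 17
9 1 12 → sum 22
Greatest of these is 54.

54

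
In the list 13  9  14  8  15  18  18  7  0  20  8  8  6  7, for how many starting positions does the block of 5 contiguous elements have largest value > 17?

(13, 9, 14, 8, 15) → max 15
(9, 14, 8, 15, 18) → max 18  > 17 ✓
(14, 8, 15, 18, 18) → max 18  > 17 ✓
(8, 15, 18, 18, 7) → max 18  > 17 ✓
(15, 18, 18, 7, 0) → max 18  > 17 ✓
(18, 18, 7, 0, 20) → max 20  > 17 ✓
(18, 7, 0, 20, 8) → max 20  > 17 ✓
(7, 0, 20, 8, 8) → max 20  > 17 ✓
(0, 20, 8, 8, 6) → max 20  > 17 ✓
(20, 8, 8, 6, 7) → max 20  > 17 ✓
9 windows satisfy the condition.

9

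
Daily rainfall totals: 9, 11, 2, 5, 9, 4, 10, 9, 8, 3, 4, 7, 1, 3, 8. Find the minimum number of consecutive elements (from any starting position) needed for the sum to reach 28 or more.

add 9: running sum 9 < 28
add 11: running sum 20 < 28
add 2: running sum 22 < 28
add 5: running sum 27 < 28
end 4: [9, 11, 2, 5, 9] sum 36, len 5
end 5: [11, 2, 5, 9, 4] sum 31, len 5
end 6: [5, 9, 4, 10] sum 28, len 4
end 7: [9, 4, 10, 9] sum 32, len 4
end 8: [4, 10, 9, 8] sum 31, len 4
end 9: [10, 9, 8, 3] sum 30, len 4
end 10: [10, 9, 8, 3, 4] sum 34, len 5
end 11: [9, 8, 3, 4, 7] sum 31, len 5
end 12: [9, 8, 3, 4, 7, 1] sum 32, len 6
end 13: [9, 8, 3, 4, 7, 1, 3] sum 35, len 7
end 14: [8, 3, 4, 7, 1, 3, 8] sum 34, len 7
Shortest qualifying length: 4.

4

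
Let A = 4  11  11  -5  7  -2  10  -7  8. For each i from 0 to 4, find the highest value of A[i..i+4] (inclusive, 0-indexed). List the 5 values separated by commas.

Sliding a size-5 window across the 9 values:
4 11 11 -5 7 → max 11
11 11 -5 7 -2 → max 11
11 -5 7 -2 10 → max 11
-5 7 -2 10 -7 → max 10
7 -2 10 -7 8 → max 10

11, 11, 11, 10, 10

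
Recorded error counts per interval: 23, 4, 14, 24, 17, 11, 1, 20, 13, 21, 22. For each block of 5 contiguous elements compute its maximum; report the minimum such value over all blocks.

[23, 4, 14, 24, 17] → max 24
[4, 14, 24, 17, 11] → max 24
[14, 24, 17, 11, 1] → max 24
[24, 17, 11, 1, 20] → max 24
[17, 11, 1, 20, 13] → max 20
[11, 1, 20, 13, 21] → max 21
[1, 20, 13, 21, 22] → max 22
Minimum of these is 20.

20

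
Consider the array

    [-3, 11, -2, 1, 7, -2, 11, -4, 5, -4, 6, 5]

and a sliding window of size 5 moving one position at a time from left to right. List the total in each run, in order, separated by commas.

(-3, 11, -2, 1, 7) → sum 14
(11, -2, 1, 7, -2) → sum 15
(-2, 1, 7, -2, 11) → sum 15
(1, 7, -2, 11, -4) → sum 13
(7, -2, 11, -4, 5) → sum 17
(-2, 11, -4, 5, -4) → sum 6
(11, -4, 5, -4, 6) → sum 14
(-4, 5, -4, 6, 5) → sum 8

14, 15, 15, 13, 17, 6, 14, 8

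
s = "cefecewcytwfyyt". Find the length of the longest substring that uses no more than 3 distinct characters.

[c] 1 distinct, len 1
[c, e] 2 distinct, len 2
[c, e, f] 3 distinct, len 3
[c, e, f, e] 3 distinct, len 4
[c, e, f, e, c] 3 distinct, len 5
[c, e, f, e, c, e] 3 distinct, len 6
[e, c, e, w] 3 distinct, len 4
[e, c, e, w, c] 3 distinct, len 5
[w, c, y] 3 distinct, len 3
[c, y, t] 3 distinct, len 3
[y, t, w] 3 distinct, len 3
[t, w, f] 3 distinct, len 3
[w, f, y] 3 distinct, len 3
[w, f, y, y] 3 distinct, len 4
[f, y, y, t] 3 distinct, len 4
Longest length with ≤3 distinct: 6.

6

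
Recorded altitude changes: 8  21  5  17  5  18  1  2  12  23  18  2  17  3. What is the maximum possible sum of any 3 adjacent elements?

(8, 21, 5) → sum 34
(21, 5, 17) → sum 43
(5, 17, 5) → sum 27
(17, 5, 18) → sum 40
(5, 18, 1) → sum 24
(18, 1, 2) → sum 21
(1, 2, 12) → sum 15
(2, 12, 23) → sum 37
(12, 23, 18) → sum 53
(23, 18, 2) → sum 43
(18, 2, 17) → sum 37
(2, 17, 3) → sum 22
Maximum of these is 53.

53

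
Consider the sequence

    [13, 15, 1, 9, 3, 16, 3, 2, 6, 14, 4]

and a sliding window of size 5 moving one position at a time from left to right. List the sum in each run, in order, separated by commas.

Sliding a size-5 window across the 11 values:
[13, 15, 1, 9, 3] → sum 41
[15, 1, 9, 3, 16] → sum 44
[1, 9, 3, 16, 3] → sum 32
[9, 3, 16, 3, 2] → sum 33
[3, 16, 3, 2, 6] → sum 30
[16, 3, 2, 6, 14] → sum 41
[3, 2, 6, 14, 4] → sum 29

41, 44, 32, 33, 30, 41, 29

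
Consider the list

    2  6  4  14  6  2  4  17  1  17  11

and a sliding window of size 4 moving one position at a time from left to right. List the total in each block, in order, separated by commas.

Sliding a size-4 window across the 11 values:
2 6 4 14 → sum 26
6 4 14 6 → sum 30
4 14 6 2 → sum 26
14 6 2 4 → sum 26
6 2 4 17 → sum 29
2 4 17 1 → sum 24
4 17 1 17 → sum 39
17 1 17 11 → sum 46

26, 30, 26, 26, 29, 24, 39, 46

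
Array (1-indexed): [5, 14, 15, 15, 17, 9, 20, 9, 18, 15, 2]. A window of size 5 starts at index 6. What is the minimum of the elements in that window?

9

Elements at indices 6..10: 9, 20, 9, 18, 15
min(9, 20, 9, 18, 15) = 9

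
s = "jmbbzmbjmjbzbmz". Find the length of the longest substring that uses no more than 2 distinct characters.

3

add j: window [j] (1 distinct), len 1
add m: window [j, m] (2 distinct), len 2
add b: window [m, b] (2 distinct), len 2
add b: window [m, b, b] (2 distinct), len 3
add z: window [b, b, z] (2 distinct), len 3
add m: window [z, m] (2 distinct), len 2
add b: window [m, b] (2 distinct), len 2
add j: window [b, j] (2 distinct), len 2
add m: window [j, m] (2 distinct), len 2
add j: window [j, m, j] (2 distinct), len 3
add b: window [j, b] (2 distinct), len 2
add z: window [b, z] (2 distinct), len 2
add b: window [b, z, b] (2 distinct), len 3
add m: window [b, m] (2 distinct), len 2
add z: window [m, z] (2 distinct), len 2
Longest length with ≤2 distinct: 3.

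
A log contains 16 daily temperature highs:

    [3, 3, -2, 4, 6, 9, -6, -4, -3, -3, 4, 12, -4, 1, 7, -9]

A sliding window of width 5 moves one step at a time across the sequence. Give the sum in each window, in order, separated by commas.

14, 20, 11, 9, 2, -7, -12, 6, 6, 10, 20, 7

Sliding a size-5 window across the 16 values:
(3, 3, -2, 4, 6) → sum 14
(3, -2, 4, 6, 9) → sum 20
(-2, 4, 6, 9, -6) → sum 11
(4, 6, 9, -6, -4) → sum 9
(6, 9, -6, -4, -3) → sum 2
(9, -6, -4, -3, -3) → sum -7
(-6, -4, -3, -3, 4) → sum -12
(-4, -3, -3, 4, 12) → sum 6
(-3, -3, 4, 12, -4) → sum 6
(-3, 4, 12, -4, 1) → sum 10
(4, 12, -4, 1, 7) → sum 20
(12, -4, 1, 7, -9) → sum 7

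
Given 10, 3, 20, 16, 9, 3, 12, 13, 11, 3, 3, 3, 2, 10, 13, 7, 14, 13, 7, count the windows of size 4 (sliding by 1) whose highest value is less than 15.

(10, 3, 20, 16) → max 20
(3, 20, 16, 9) → max 20
(20, 16, 9, 3) → max 20
(16, 9, 3, 12) → max 16
(9, 3, 12, 13) → max 13  < 15 ✓
(3, 12, 13, 11) → max 13  < 15 ✓
(12, 13, 11, 3) → max 13  < 15 ✓
(13, 11, 3, 3) → max 13  < 15 ✓
(11, 3, 3, 3) → max 11  < 15 ✓
(3, 3, 3, 2) → max 3  < 15 ✓
(3, 3, 2, 10) → max 10  < 15 ✓
(3, 2, 10, 13) → max 13  < 15 ✓
(2, 10, 13, 7) → max 13  < 15 ✓
(10, 13, 7, 14) → max 14  < 15 ✓
(13, 7, 14, 13) → max 14  < 15 ✓
(7, 14, 13, 7) → max 14  < 15 ✓
12 windows satisfy the condition.

12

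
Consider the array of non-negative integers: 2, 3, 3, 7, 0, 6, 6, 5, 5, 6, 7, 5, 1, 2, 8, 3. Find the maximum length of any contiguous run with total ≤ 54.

12

Extend to the right; shrink from the left whenever the sum exceeds 54:
→ 2: sum 2, len 1
→ 3: sum 5, len 2
→ 3: sum 8, len 3
→ 7: sum 15, len 4
→ 0: sum 15, len 5
→ 6: sum 21, len 6
→ 6: sum 27, len 7
→ 5: sum 32, len 8
→ 5: sum 37, len 9
→ 6: sum 43, len 10
→ 7: sum 50, len 11
→ 5 (dropped 2): sum 53, len 11
→ 1: sum 54, len 12
→ 2 (dropped 3): sum 53, len 12
→ 8 (dropped 3, 7): sum 51, len 11
→ 3: sum 54, len 12
Longest length seen: 12.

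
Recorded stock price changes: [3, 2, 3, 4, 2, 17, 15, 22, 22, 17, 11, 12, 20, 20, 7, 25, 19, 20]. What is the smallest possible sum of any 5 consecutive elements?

(3, 2, 3, 4, 2) → sum 14
(2, 3, 4, 2, 17) → sum 28
(3, 4, 2, 17, 15) → sum 41
(4, 2, 17, 15, 22) → sum 60
(2, 17, 15, 22, 22) → sum 78
(17, 15, 22, 22, 17) → sum 93
(15, 22, 22, 17, 11) → sum 87
(22, 22, 17, 11, 12) → sum 84
(22, 17, 11, 12, 20) → sum 82
(17, 11, 12, 20, 20) → sum 80
(11, 12, 20, 20, 7) → sum 70
(12, 20, 20, 7, 25) → sum 84
(20, 20, 7, 25, 19) → sum 91
(20, 7, 25, 19, 20) → sum 91
Smallest of these is 14.

14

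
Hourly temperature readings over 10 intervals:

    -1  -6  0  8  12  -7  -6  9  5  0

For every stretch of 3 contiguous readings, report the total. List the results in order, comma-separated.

-1 -6 0 → sum -7
-6 0 8 → sum 2
0 8 12 → sum 20
8 12 -7 → sum 13
12 -7 -6 → sum -1
-7 -6 9 → sum -4
-6 9 5 → sum 8
9 5 0 → sum 14

-7, 2, 20, 13, -1, -4, 8, 14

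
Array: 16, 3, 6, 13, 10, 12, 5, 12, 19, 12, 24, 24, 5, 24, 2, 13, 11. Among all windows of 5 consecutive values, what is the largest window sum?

91

[16, 3, 6, 13, 10] → sum 48
[3, 6, 13, 10, 12] → sum 44
[6, 13, 10, 12, 5] → sum 46
[13, 10, 12, 5, 12] → sum 52
[10, 12, 5, 12, 19] → sum 58
[12, 5, 12, 19, 12] → sum 60
[5, 12, 19, 12, 24] → sum 72
[12, 19, 12, 24, 24] → sum 91
[19, 12, 24, 24, 5] → sum 84
[12, 24, 24, 5, 24] → sum 89
[24, 24, 5, 24, 2] → sum 79
[24, 5, 24, 2, 13] → sum 68
[5, 24, 2, 13, 11] → sum 55
Largest of these is 91.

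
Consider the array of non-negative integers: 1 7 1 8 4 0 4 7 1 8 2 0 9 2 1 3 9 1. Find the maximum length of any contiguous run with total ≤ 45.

12

→ 1: sum 1, len 1
→ 7: sum 8, len 2
→ 1: sum 9, len 3
→ 8: sum 17, len 4
→ 4: sum 21, len 5
→ 0: sum 21, len 6
→ 4: sum 25, len 7
→ 7: sum 32, len 8
→ 1: sum 33, len 9
→ 8: sum 41, len 10
→ 2: sum 43, len 11
→ 0: sum 43, len 12
→ 9 (dropped 1, 7): sum 44, len 11
→ 2 (dropped 1): sum 45, len 11
→ 1 (dropped 8): sum 38, len 11
→ 3: sum 41, len 12
→ 9 (dropped 4, 0, 4): sum 42, len 10
→ 1: sum 43, len 11
Longest length seen: 12.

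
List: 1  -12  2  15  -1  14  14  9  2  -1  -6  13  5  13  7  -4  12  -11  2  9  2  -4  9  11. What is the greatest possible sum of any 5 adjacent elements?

Each size-5 window and its sum:
1 -12 2 15 -1 → sum 5
-12 2 15 -1 14 → sum 18
2 15 -1 14 14 → sum 44
15 -1 14 14 9 → sum 51
-1 14 14 9 2 → sum 38
14 14 9 2 -1 → sum 38
14 9 2 -1 -6 → sum 18
9 2 -1 -6 13 → sum 17
2 -1 -6 13 5 → sum 13
-1 -6 13 5 13 → sum 24
-6 13 5 13 7 → sum 32
13 5 13 7 -4 → sum 34
5 13 7 -4 12 → sum 33
13 7 -4 12 -11 → sum 17
7 -4 12 -11 2 → sum 6
-4 12 -11 2 9 → sum 8
12 -11 2 9 2 → sum 14
-11 2 9 2 -4 → sum -2
2 9 2 -4 9 → sum 18
9 2 -4 9 11 → sum 27
Greatest of these is 51.

51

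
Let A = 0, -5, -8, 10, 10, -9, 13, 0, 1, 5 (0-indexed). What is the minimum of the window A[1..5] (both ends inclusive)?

-9

Elements at indices 1..5: -5, -8, 10, 10, -9
min(-5, -8, 10, 10, -9) = -9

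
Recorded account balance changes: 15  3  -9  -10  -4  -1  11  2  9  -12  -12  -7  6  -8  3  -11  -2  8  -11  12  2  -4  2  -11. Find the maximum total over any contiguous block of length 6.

9

[15, 3, -9, -10, -4, -1] → sum -6
[3, -9, -10, -4, -1, 11] → sum -10
[-9, -10, -4, -1, 11, 2] → sum -11
[-10, -4, -1, 11, 2, 9] → sum 7
[-4, -1, 11, 2, 9, -12] → sum 5
[-1, 11, 2, 9, -12, -12] → sum -3
[11, 2, 9, -12, -12, -7] → sum -9
[2, 9, -12, -12, -7, 6] → sum -14
[9, -12, -12, -7, 6, -8] → sum -24
[-12, -12, -7, 6, -8, 3] → sum -30
[-12, -7, 6, -8, 3, -11] → sum -29
[-7, 6, -8, 3, -11, -2] → sum -19
[6, -8, 3, -11, -2, 8] → sum -4
[-8, 3, -11, -2, 8, -11] → sum -21
[3, -11, -2, 8, -11, 12] → sum -1
[-11, -2, 8, -11, 12, 2] → sum -2
[-2, 8, -11, 12, 2, -4] → sum 5
[8, -11, 12, 2, -4, 2] → sum 9
[-11, 12, 2, -4, 2, -11] → sum -10
Maximum of these is 9.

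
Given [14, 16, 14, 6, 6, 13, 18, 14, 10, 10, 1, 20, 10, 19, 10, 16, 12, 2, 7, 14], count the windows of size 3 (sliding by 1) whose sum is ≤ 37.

14 16 14 → sum 44
16 14 6 → sum 36  ≤ 37 ✓
14 6 6 → sum 26  ≤ 37 ✓
6 6 13 → sum 25  ≤ 37 ✓
6 13 18 → sum 37  ≤ 37 ✓
13 18 14 → sum 45
18 14 10 → sum 42
14 10 10 → sum 34  ≤ 37 ✓
10 10 1 → sum 21  ≤ 37 ✓
10 1 20 → sum 31  ≤ 37 ✓
1 20 10 → sum 31  ≤ 37 ✓
20 10 19 → sum 49
10 19 10 → sum 39
19 10 16 → sum 45
10 16 12 → sum 38
16 12 2 → sum 30  ≤ 37 ✓
12 2 7 → sum 21  ≤ 37 ✓
2 7 14 → sum 23  ≤ 37 ✓
11 windows satisfy the condition.

11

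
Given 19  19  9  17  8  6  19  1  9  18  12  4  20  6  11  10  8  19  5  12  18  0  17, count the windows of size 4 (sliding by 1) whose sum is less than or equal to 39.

[19, 19, 9, 17] → sum 64
[19, 9, 17, 8] → sum 53
[9, 17, 8, 6] → sum 40
[17, 8, 6, 19] → sum 50
[8, 6, 19, 1] → sum 34  ≤ 39 ✓
[6, 19, 1, 9] → sum 35  ≤ 39 ✓
[19, 1, 9, 18] → sum 47
[1, 9, 18, 12] → sum 40
[9, 18, 12, 4] → sum 43
[18, 12, 4, 20] → sum 54
[12, 4, 20, 6] → sum 42
[4, 20, 6, 11] → sum 41
[20, 6, 11, 10] → sum 47
[6, 11, 10, 8] → sum 35  ≤ 39 ✓
[11, 10, 8, 19] → sum 48
[10, 8, 19, 5] → sum 42
[8, 19, 5, 12] → sum 44
[19, 5, 12, 18] → sum 54
[5, 12, 18, 0] → sum 35  ≤ 39 ✓
[12, 18, 0, 17] → sum 47
4 windows satisfy the condition.

4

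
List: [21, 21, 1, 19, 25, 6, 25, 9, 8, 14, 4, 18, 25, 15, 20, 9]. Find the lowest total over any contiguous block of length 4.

35

[21, 21, 1, 19] → sum 62
[21, 1, 19, 25] → sum 66
[1, 19, 25, 6] → sum 51
[19, 25, 6, 25] → sum 75
[25, 6, 25, 9] → sum 65
[6, 25, 9, 8] → sum 48
[25, 9, 8, 14] → sum 56
[9, 8, 14, 4] → sum 35
[8, 14, 4, 18] → sum 44
[14, 4, 18, 25] → sum 61
[4, 18, 25, 15] → sum 62
[18, 25, 15, 20] → sum 78
[25, 15, 20, 9] → sum 69
Lowest of these is 35.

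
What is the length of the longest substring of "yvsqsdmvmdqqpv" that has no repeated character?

add y: [y] len 1
add v: [y, v] len 2
add s: [y, v, s] len 3
add q: [y, v, s, q] len 4
add s (repeat s, move left end past it): [q, s] len 2
add d: [q, s, d] len 3
add m: [q, s, d, m] len 4
add v: [q, s, d, m, v] len 5
add m (repeat m, move left end past it): [v, m] len 2
add d: [v, m, d] len 3
add q: [v, m, d, q] len 4
add q (repeat q, move left end past it): [q] len 1
add p: [q, p] len 2
add v: [q, p, v] len 3
Longest all-distinct length: 5.

5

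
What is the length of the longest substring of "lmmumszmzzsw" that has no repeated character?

add l: [l] len 1
add m: [l, m] len 2
add m (repeat m, move left end past it): [m] len 1
add u: [m, u] len 2
add m (repeat m, move left end past it): [u, m] len 2
add s: [u, m, s] len 3
add z: [u, m, s, z] len 4
add m (repeat m, move left end past it): [s, z, m] len 3
add z (repeat z, move left end past it): [m, z] len 2
add z (repeat z, move left end past it): [z] len 1
add s: [z, s] len 2
add w: [z, s, w] len 3
Longest all-distinct length: 4.

4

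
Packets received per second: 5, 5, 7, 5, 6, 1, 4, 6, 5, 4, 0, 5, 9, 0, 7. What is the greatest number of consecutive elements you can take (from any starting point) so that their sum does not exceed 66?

→ 5: sum 5, len 1
→ 5: sum 10, len 2
→ 7: sum 17, len 3
→ 5: sum 22, len 4
→ 6: sum 28, len 5
→ 1: sum 29, len 6
→ 4: sum 33, len 7
→ 6: sum 39, len 8
→ 5: sum 44, len 9
→ 4: sum 48, len 10
→ 0: sum 48, len 11
→ 5: sum 53, len 12
→ 9: sum 62, len 13
→ 0: sum 62, len 14
→ 7 (dropped 5): sum 64, len 14
Longest length seen: 14.

14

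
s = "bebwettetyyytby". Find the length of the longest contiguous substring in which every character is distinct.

4

add b: [b] len 1
add e: [b, e] len 2
add b (repeat b, move left end past it): [e, b] len 2
add w: [e, b, w] len 3
add e (repeat e, move left end past it): [b, w, e] len 3
add t: [b, w, e, t] len 4
add t (repeat t, move left end past it): [t] len 1
add e: [t, e] len 2
add t (repeat t, move left end past it): [e, t] len 2
add y: [e, t, y] len 3
add y (repeat y, move left end past it): [y] len 1
add y (repeat y, move left end past it): [y] len 1
add t: [y, t] len 2
add b: [y, t, b] len 3
add y (repeat y, move left end past it): [t, b, y] len 3
Longest all-distinct length: 4.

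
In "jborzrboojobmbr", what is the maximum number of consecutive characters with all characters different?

add j: [j] len 1
add b: [j, b] len 2
add o: [j, b, o] len 3
add r: [j, b, o, r] len 4
add z: [j, b, o, r, z] len 5
add r (repeat r, move left end past it): [z, r] len 2
add b: [z, r, b] len 3
add o: [z, r, b, o] len 4
add o (repeat o, move left end past it): [o] len 1
add j: [o, j] len 2
add o (repeat o, move left end past it): [j, o] len 2
add b: [j, o, b] len 3
add m: [j, o, b, m] len 4
add b (repeat b, move left end past it): [m, b] len 2
add r: [m, b, r] len 3
Longest all-distinct length: 5.

5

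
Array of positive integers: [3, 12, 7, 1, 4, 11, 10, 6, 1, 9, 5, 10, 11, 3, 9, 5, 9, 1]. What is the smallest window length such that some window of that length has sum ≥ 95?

Extend right; whenever the sum reaches 95, record the length and shrink from the left:
add 3: running sum 3 < 95
add 12: running sum 15 < 95
add 7: running sum 22 < 95
add 1: running sum 23 < 95
add 4: running sum 27 < 95
add 11: running sum 38 < 95
add 10: running sum 48 < 95
add 6: running sum 54 < 95
add 1: running sum 55 < 95
add 9: running sum 64 < 95
add 5: running sum 69 < 95
add 10: running sum 79 < 95
add 11: running sum 90 < 95
add 3: running sum 93 < 95
add 9: shortest ending here [12, 7, 1, 4, 11, 10, 6, 1, 9, 5, 10, 11, 3, 9] sum 99, len 14
add 5: shortest ending here [12, 7, 1, 4, 11, 10, 6, 1, 9, 5, 10, 11, 3, 9, 5] sum 104, len 15
add 9: shortest ending here [7, 1, 4, 11, 10, 6, 1, 9, 5, 10, 11, 3, 9, 5, 9] sum 101, len 15
add 1: shortest ending here [1, 4, 11, 10, 6, 1, 9, 5, 10, 11, 3, 9, 5, 9, 1] sum 95, len 15
Shortest qualifying length: 14.

14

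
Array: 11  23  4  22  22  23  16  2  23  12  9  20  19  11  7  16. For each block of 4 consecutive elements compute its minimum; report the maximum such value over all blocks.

16

(11, 23, 4, 22) → min 4
(23, 4, 22, 22) → min 4
(4, 22, 22, 23) → min 4
(22, 22, 23, 16) → min 16
(22, 23, 16, 2) → min 2
(23, 16, 2, 23) → min 2
(16, 2, 23, 12) → min 2
(2, 23, 12, 9) → min 2
(23, 12, 9, 20) → min 9
(12, 9, 20, 19) → min 9
(9, 20, 19, 11) → min 9
(20, 19, 11, 7) → min 7
(19, 11, 7, 16) → min 7
Maximum of these is 16.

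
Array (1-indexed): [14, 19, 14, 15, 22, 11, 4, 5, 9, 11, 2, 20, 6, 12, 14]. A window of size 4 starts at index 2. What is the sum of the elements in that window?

Elements at indices 2..5: 19, 14, 15, 22
sum(19, 14, 15, 22) = 70

70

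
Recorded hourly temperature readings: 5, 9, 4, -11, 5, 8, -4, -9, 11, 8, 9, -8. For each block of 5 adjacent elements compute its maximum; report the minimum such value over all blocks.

Each size-5 window and its max:
5 9 4 -11 5 → max 9
9 4 -11 5 8 → max 9
4 -11 5 8 -4 → max 8
-11 5 8 -4 -9 → max 8
5 8 -4 -9 11 → max 11
8 -4 -9 11 8 → max 11
-4 -9 11 8 9 → max 11
-9 11 8 9 -8 → max 11
Minimum of these is 8.

8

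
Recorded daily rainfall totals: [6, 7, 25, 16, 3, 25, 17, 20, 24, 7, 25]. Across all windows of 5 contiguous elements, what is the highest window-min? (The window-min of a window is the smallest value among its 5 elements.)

7

6 7 25 16 3 → min 3
7 25 16 3 25 → min 3
25 16 3 25 17 → min 3
16 3 25 17 20 → min 3
3 25 17 20 24 → min 3
25 17 20 24 7 → min 7
17 20 24 7 25 → min 7
Highest of these is 7.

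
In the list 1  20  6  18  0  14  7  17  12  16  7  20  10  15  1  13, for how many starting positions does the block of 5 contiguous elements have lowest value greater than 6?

5

[1, 20, 6, 18, 0] → min 0
[20, 6, 18, 0, 14] → min 0
[6, 18, 0, 14, 7] → min 0
[18, 0, 14, 7, 17] → min 0
[0, 14, 7, 17, 12] → min 0
[14, 7, 17, 12, 16] → min 7  > 6 ✓
[7, 17, 12, 16, 7] → min 7  > 6 ✓
[17, 12, 16, 7, 20] → min 7  > 6 ✓
[12, 16, 7, 20, 10] → min 7  > 6 ✓
[16, 7, 20, 10, 15] → min 7  > 6 ✓
[7, 20, 10, 15, 1] → min 1
[20, 10, 15, 1, 13] → min 1
5 windows satisfy the condition.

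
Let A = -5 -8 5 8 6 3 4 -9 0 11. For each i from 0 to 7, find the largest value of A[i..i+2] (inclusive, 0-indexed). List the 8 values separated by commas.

5, 8, 8, 8, 6, 4, 4, 11

(-5, -8, 5) → max 5
(-8, 5, 8) → max 8
(5, 8, 6) → max 8
(8, 6, 3) → max 8
(6, 3, 4) → max 6
(3, 4, -9) → max 4
(4, -9, 0) → max 4
(-9, 0, 11) → max 11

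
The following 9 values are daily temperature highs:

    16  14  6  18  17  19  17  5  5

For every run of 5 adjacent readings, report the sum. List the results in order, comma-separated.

71, 74, 77, 76, 63

[16, 14, 6, 18, 17] → sum 71
[14, 6, 18, 17, 19] → sum 74
[6, 18, 17, 19, 17] → sum 77
[18, 17, 19, 17, 5] → sum 76
[17, 19, 17, 5, 5] → sum 63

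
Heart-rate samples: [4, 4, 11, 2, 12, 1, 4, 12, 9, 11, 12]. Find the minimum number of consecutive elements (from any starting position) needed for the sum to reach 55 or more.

7

add 4: running sum 4 < 55
add 4: running sum 8 < 55
add 11: running sum 19 < 55
add 2: running sum 21 < 55
add 12: running sum 33 < 55
add 1: running sum 34 < 55
add 4: running sum 38 < 55
add 12: running sum 50 < 55
end 8: [4, 11, 2, 12, 1, 4, 12, 9] sum 55, len 8
end 9: [11, 2, 12, 1, 4, 12, 9, 11] sum 62, len 8
end 10: [12, 1, 4, 12, 9, 11, 12] sum 61, len 7
Shortest qualifying length: 7.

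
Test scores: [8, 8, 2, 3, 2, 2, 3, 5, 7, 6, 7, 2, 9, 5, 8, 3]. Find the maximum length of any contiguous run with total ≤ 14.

[8] sum 8 len 1
[8] sum 8 len 1
[8, 2] sum 10 len 2
[8, 2, 3] sum 13 len 3
[2, 3, 2] sum 7 len 3
[2, 3, 2, 2] sum 9 len 4
[2, 3, 2, 2, 3] sum 12 len 5
[2, 2, 3, 5] sum 12 len 4
[5, 7] sum 12 len 2
[7, 6] sum 13 len 2
[6, 7] sum 13 len 2
[7, 2] sum 9 len 2
[2, 9] sum 11 len 2
[9, 5] sum 14 len 2
[5, 8] sum 13 len 2
[8, 3] sum 11 len 2
Longest length seen: 5.

5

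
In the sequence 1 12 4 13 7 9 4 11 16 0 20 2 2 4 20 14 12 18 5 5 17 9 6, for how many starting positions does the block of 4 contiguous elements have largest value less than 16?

5

[1, 12, 4, 13] → max 13  < 16 ✓
[12, 4, 13, 7] → max 13  < 16 ✓
[4, 13, 7, 9] → max 13  < 16 ✓
[13, 7, 9, 4] → max 13  < 16 ✓
[7, 9, 4, 11] → max 11  < 16 ✓
[9, 4, 11, 16] → max 16
[4, 11, 16, 0] → max 16
[11, 16, 0, 20] → max 20
[16, 0, 20, 2] → max 20
[0, 20, 2, 2] → max 20
[20, 2, 2, 4] → max 20
[2, 2, 4, 20] → max 20
[2, 4, 20, 14] → max 20
[4, 20, 14, 12] → max 20
[20, 14, 12, 18] → max 20
[14, 12, 18, 5] → max 18
[12, 18, 5, 5] → max 18
[18, 5, 5, 17] → max 18
[5, 5, 17, 9] → max 17
[5, 17, 9, 6] → max 17
5 windows satisfy the condition.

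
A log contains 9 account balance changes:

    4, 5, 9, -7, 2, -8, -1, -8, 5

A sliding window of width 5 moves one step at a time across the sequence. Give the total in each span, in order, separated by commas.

13, 1, -5, -22, -10

Sliding a size-5 window across the 9 values:
(4, 5, 9, -7, 2) → sum 13
(5, 9, -7, 2, -8) → sum 1
(9, -7, 2, -8, -1) → sum -5
(-7, 2, -8, -1, -8) → sum -22
(2, -8, -1, -8, 5) → sum -10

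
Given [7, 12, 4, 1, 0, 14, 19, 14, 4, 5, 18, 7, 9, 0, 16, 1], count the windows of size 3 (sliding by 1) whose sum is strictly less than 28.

[7, 12, 4] → sum 23  < 28 ✓
[12, 4, 1] → sum 17  < 28 ✓
[4, 1, 0] → sum 5  < 28 ✓
[1, 0, 14] → sum 15  < 28 ✓
[0, 14, 19] → sum 33
[14, 19, 14] → sum 47
[19, 14, 4] → sum 37
[14, 4, 5] → sum 23  < 28 ✓
[4, 5, 18] → sum 27  < 28 ✓
[5, 18, 7] → sum 30
[18, 7, 9] → sum 34
[7, 9, 0] → sum 16  < 28 ✓
[9, 0, 16] → sum 25  < 28 ✓
[0, 16, 1] → sum 17  < 28 ✓
9 windows satisfy the condition.

9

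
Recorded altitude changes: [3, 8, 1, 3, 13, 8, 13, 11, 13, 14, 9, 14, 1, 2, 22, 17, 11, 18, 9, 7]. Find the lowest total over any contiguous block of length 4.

[3, 8, 1, 3] → sum 15
[8, 1, 3, 13] → sum 25
[1, 3, 13, 8] → sum 25
[3, 13, 8, 13] → sum 37
[13, 8, 13, 11] → sum 45
[8, 13, 11, 13] → sum 45
[13, 11, 13, 14] → sum 51
[11, 13, 14, 9] → sum 47
[13, 14, 9, 14] → sum 50
[14, 9, 14, 1] → sum 38
[9, 14, 1, 2] → sum 26
[14, 1, 2, 22] → sum 39
[1, 2, 22, 17] → sum 42
[2, 22, 17, 11] → sum 52
[22, 17, 11, 18] → sum 68
[17, 11, 18, 9] → sum 55
[11, 18, 9, 7] → sum 45
Lowest of these is 15.

15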